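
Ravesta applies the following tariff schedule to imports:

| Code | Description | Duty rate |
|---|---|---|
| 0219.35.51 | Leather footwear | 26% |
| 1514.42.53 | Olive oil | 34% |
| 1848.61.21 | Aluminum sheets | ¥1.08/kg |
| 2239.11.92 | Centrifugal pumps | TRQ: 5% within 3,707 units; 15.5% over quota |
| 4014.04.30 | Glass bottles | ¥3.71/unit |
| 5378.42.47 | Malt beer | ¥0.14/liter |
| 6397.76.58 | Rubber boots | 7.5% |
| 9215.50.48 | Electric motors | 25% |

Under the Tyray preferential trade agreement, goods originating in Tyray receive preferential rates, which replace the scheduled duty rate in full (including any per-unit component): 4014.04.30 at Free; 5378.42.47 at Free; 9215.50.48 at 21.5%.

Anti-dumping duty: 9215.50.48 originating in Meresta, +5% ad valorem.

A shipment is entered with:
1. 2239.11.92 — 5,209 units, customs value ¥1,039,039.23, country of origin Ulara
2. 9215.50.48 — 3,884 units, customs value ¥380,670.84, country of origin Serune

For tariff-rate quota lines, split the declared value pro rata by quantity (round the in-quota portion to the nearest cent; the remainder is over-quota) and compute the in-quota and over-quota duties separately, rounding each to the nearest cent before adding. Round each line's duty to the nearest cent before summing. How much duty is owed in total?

Line 1 (2239.11.92, Ulara, 5,209 units, ¥1,039,039.23):
Code 2239.11.92 is under a tariff-rate quota (threshold 3,707 units). In-quota: 3,707 units at 5%; over-quota: 1,502 units at 15.5%.
Pro-rata value split: in-quota = ¥1,039,039.23 × 3,707/5,209 = ¥739,435.29; over-quota = ¥1,039,039.23 − ¥739,435.29 = ¥299,603.94.
In-quota duty = ¥739,435.29 × 5% = ¥36,971.76. Over-quota duty = ¥299,603.94 × 15.5% = ¥46,438.61.
Line duty = ¥36,971.76 + ¥46,438.61 = ¥83,410.37.
Line 2 (9215.50.48, Serune, 3,884 units, ¥380,670.84):
Base rate for 9215.50.48 is 25%.
9215.50.48 has an FTA preferential rate, but origin Serune is not Tyray; base rate stands.
The additional-duty order on 9215.50.48 targets Meresta, not Serune; it does not apply.
Duty = ¥380,670.84 × 25% = ¥95,167.71.
Total = ¥83,410.37 + ¥95,167.71 = ¥178,578.08.

¥178,578.08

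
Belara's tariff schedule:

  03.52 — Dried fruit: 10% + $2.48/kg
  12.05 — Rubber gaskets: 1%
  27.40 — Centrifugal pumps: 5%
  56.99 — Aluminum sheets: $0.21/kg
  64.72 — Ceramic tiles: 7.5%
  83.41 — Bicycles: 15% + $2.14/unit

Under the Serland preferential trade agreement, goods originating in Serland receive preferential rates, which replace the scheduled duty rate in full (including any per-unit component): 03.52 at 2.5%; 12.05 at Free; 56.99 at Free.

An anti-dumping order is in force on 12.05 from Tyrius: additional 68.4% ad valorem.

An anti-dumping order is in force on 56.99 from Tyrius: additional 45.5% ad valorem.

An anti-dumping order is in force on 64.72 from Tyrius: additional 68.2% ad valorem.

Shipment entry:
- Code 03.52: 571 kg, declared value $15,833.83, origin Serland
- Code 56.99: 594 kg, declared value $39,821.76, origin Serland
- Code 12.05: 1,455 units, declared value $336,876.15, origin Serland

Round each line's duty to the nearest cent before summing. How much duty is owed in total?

$395.85

Line 1 (03.52, Serland, 571 kg, $15,833.83):
Base rate for 03.52 is 10% + $2.48/kg.
Origin Serland qualifies under the Belara–Serland agreement and 03.52 is covered: preferential rate 2.5% applies instead.
Duty = $15,833.83 × 2.5% = $395.85.
Line 2 (56.99, Serland, 594 kg, $39,821.76):
Base rate for 56.99 is $0.21/kg.
Origin Serland qualifies under the Belara–Serland agreement and 56.99 is covered: preferential rate Free applies instead.
The additional-duty order on 56.99 targets Tyrius, not Serland; it does not apply.
Duty = $39,821.76 × 0% = $0.00.
Line 3 (12.05, Serland, 1,455 units, $336,876.15):
Base rate for 12.05 is 1%.
Origin Serland qualifies under the Belara–Serland agreement and 12.05 is covered: preferential rate Free applies instead.
The additional-duty order on 12.05 targets Tyrius, not Serland; it does not apply.
Duty = $336,876.15 × 0% = $0.00.
Total = $395.85 + $0.00 + $0.00 = $395.85.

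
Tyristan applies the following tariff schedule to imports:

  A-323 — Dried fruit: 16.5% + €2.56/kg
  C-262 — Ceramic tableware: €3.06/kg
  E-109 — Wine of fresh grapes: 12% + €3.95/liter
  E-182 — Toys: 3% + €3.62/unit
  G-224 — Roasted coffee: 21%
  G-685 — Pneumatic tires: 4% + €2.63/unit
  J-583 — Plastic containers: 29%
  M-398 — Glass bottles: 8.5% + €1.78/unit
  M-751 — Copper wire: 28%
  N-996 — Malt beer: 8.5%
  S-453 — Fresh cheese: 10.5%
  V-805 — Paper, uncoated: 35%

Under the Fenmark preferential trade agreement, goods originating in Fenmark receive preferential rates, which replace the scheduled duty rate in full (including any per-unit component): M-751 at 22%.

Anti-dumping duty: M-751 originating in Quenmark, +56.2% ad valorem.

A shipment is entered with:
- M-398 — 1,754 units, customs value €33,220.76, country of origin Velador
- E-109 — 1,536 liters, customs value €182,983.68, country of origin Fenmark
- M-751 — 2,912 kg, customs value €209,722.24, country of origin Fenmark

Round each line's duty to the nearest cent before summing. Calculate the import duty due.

Line 1 (M-398, Velador, 1,754 units, €33,220.76):
Base rate for M-398 is 8.5% + €1.78/unit.
Duty = €33,220.76 × 8.5% + 1,754 × €1.78 = €5,945.88.
Line 2 (E-109, Fenmark, 1,536 liters, €182,983.68):
Base rate for E-109 is 12% + €3.95/liter.
Origin Fenmark is the FTA partner but E-109 is not on the preference list; base rate stands.
Duty = €182,983.68 × 12% + 1,536 × €3.95 = €28,025.24.
Line 3 (M-751, Fenmark, 2,912 kg, €209,722.24):
Base rate for M-751 is 28%.
Origin Fenmark qualifies under the Tyristan–Fenmark agreement and M-751 is covered: preferential rate 22% applies instead.
The additional-duty order on M-751 targets Quenmark, not Fenmark; it does not apply.
Duty = €209,722.24 × 22% = €46,138.89.
Total = €5,945.88 + €28,025.24 + €46,138.89 = €80,110.01.

€80,110.01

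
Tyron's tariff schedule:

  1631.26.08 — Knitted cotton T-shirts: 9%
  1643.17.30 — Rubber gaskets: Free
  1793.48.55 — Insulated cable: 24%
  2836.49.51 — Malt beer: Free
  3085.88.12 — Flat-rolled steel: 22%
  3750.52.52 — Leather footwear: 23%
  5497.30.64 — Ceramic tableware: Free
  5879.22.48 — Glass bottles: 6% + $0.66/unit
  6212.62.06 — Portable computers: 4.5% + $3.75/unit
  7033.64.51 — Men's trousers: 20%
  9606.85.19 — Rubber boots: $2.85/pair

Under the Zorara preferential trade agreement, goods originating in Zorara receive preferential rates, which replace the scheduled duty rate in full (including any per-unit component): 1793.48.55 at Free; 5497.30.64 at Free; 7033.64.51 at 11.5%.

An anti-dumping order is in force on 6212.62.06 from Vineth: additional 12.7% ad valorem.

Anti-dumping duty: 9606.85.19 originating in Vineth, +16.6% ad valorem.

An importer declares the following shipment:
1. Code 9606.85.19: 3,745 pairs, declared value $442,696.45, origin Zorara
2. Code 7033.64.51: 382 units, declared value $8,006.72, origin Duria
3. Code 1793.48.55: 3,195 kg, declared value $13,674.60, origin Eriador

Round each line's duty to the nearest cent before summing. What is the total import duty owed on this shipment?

Line 1 (9606.85.19, Zorara, 3,745 pairs, $442,696.45):
Base rate for 9606.85.19 is $2.85/pair.
Origin Zorara is the FTA partner but 9606.85.19 is not on the preference list; base rate stands.
The additional-duty order on 9606.85.19 targets Vineth, not Zorara; it does not apply.
Duty = 3,745 × $2.85 = $10,673.25.
Line 2 (7033.64.51, Duria, 382 units, $8,006.72):
Base rate for 7033.64.51 is 20%.
7033.64.51 has an FTA preferential rate, but origin Duria is not Zorara; base rate stands.
Duty = $8,006.72 × 20% = $1,601.34.
Line 3 (1793.48.55, Eriador, 3,195 kg, $13,674.60):
Base rate for 1793.48.55 is 24%.
1793.48.55 has an FTA preferential rate, but origin Eriador is not Zorara; base rate stands.
Duty = $13,674.60 × 24% = $3,281.90.
Total = $10,673.25 + $1,601.34 + $3,281.90 = $15,556.49.

$15,556.49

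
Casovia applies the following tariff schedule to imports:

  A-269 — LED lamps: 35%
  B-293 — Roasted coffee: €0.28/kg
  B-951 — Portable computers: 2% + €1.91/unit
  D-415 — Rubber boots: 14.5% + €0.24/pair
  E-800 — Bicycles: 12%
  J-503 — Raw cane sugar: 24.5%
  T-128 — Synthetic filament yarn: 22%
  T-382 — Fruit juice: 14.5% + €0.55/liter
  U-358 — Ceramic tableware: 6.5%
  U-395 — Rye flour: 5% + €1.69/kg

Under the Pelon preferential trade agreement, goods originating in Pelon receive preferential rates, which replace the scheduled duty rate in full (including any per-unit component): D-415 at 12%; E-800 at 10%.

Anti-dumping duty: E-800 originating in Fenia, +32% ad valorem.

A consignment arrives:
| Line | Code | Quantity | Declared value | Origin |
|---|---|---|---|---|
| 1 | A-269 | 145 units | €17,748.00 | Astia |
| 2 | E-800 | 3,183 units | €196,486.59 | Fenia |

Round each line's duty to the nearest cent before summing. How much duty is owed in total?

€92,665.90

Line 1 (A-269, Astia, 145 units, €17,748.00):
Base rate for A-269 is 35%.
Duty = €17,748.00 × 35% = €6,211.80.
Line 2 (E-800, Fenia, 3,183 units, €196,486.59):
Base rate for E-800 is 12%.
E-800 has an FTA preferential rate, but origin Fenia is not Pelon; base rate stands.
Additional duty on E-800 from Fenia: +32%. Applied ad valorem rate: 12% + 32% = 44%.
Duty = €196,486.59 × 44% = €86,454.10.
Total = €6,211.80 + €86,454.10 = €92,665.90.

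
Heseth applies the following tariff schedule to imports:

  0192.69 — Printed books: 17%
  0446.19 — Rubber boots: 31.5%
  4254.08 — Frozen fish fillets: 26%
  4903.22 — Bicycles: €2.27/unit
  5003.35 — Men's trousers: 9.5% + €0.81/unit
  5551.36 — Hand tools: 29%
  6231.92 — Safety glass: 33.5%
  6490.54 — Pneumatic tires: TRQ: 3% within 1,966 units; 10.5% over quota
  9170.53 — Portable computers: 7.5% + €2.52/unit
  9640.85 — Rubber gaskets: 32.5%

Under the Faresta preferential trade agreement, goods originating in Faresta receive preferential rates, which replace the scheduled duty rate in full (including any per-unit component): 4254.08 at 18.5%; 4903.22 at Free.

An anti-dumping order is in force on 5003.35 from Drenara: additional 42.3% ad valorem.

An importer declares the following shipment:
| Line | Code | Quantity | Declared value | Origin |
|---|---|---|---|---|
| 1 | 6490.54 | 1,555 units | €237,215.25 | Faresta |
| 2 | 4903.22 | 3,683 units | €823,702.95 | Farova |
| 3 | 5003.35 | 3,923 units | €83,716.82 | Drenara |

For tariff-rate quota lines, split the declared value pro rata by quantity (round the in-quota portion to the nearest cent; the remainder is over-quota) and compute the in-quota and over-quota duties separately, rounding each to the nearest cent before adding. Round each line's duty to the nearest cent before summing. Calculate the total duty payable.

€62,019.81

Line 1 (6490.54, Faresta, 1,555 units, €237,215.25):
Code 6490.54 is under a tariff-rate quota (threshold 1,966 units). Quantity 1,555 units is within the quota, so the in-quota rate 3% applies to the full value.
Duty = €237,215.25 × 3% = €7,116.46.
Line 2 (4903.22, Farova, 3,683 units, €823,702.95):
Base rate for 4903.22 is €2.27/unit.
4903.22 has an FTA preferential rate, but origin Farova is not Faresta; base rate stands.
Duty = 3,683 × €2.27 = €8,360.41.
Line 3 (5003.35, Drenara, 3,923 units, €83,716.82):
Base rate for 5003.35 is 9.5% + €0.81/unit.
Additional duty on 5003.35 from Drenara: +42.3%. Applied ad valorem rate: 9.5% + 42.3% = 51.8%.
Duty = €83,716.82 × 51.8% + 3,923 × €0.81 = €46,542.94.
Total = €7,116.46 + €8,360.41 + €46,542.94 = €62,019.81.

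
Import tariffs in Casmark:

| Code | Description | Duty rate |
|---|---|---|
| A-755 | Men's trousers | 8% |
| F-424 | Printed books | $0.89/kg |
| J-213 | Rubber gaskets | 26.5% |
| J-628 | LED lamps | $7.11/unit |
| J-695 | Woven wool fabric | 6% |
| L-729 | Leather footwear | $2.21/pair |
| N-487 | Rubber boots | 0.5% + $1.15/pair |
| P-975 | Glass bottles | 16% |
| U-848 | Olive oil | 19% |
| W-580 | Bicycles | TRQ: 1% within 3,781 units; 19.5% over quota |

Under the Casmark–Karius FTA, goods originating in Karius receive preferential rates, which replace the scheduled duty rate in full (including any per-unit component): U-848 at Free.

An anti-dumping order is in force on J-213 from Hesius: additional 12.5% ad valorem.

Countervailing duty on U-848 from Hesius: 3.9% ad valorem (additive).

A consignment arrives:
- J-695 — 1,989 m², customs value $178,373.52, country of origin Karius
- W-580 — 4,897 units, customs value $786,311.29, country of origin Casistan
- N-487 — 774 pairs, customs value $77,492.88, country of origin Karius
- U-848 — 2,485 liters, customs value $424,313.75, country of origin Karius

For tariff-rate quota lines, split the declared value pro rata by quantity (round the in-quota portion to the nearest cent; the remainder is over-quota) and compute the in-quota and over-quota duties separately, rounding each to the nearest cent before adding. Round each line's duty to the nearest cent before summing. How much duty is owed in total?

$52,994.36

Line 1 (J-695, Karius, 1,989 m², $178,373.52):
Base rate for J-695 is 6%.
Origin Karius is the FTA partner but J-695 is not on the preference list; base rate stands.
Duty = $178,373.52 × 6% = $10,702.41.
Line 2 (W-580, Casistan, 4,897 units, $786,311.29):
Code W-580 is under a tariff-rate quota (threshold 3,781 units). In-quota: 3,781 units at 1%; over-quota: 1,116 units at 19.5%.
Pro-rata value split: in-quota = $786,311.29 × 3,781/4,897 = $607,115.17; over-quota = $786,311.29 − $607,115.17 = $179,196.12.
In-quota duty = $607,115.17 × 1% = $6,071.15. Over-quota duty = $179,196.12 × 19.5% = $34,943.24.
Line duty = $6,071.15 + $34,943.24 = $41,014.39.
Line 3 (N-487, Karius, 774 pairs, $77,492.88):
Base rate for N-487 is 0.5% + $1.15/pair.
Origin Karius is the FTA partner but N-487 is not on the preference list; base rate stands.
Duty = $77,492.88 × 0.5% + 774 × $1.15 = $1,277.56.
Line 4 (U-848, Karius, 2,485 liters, $424,313.75):
Base rate for U-848 is 19%.
Origin Karius qualifies under the Casmark–Karius agreement and U-848 is covered: preferential rate Free applies instead.
The additional-duty order on U-848 targets Hesius, not Karius; it does not apply.
Duty = $424,313.75 × 0% = $0.00.
Total = $10,702.41 + $41,014.39 + $1,277.56 + $0.00 = $52,994.36.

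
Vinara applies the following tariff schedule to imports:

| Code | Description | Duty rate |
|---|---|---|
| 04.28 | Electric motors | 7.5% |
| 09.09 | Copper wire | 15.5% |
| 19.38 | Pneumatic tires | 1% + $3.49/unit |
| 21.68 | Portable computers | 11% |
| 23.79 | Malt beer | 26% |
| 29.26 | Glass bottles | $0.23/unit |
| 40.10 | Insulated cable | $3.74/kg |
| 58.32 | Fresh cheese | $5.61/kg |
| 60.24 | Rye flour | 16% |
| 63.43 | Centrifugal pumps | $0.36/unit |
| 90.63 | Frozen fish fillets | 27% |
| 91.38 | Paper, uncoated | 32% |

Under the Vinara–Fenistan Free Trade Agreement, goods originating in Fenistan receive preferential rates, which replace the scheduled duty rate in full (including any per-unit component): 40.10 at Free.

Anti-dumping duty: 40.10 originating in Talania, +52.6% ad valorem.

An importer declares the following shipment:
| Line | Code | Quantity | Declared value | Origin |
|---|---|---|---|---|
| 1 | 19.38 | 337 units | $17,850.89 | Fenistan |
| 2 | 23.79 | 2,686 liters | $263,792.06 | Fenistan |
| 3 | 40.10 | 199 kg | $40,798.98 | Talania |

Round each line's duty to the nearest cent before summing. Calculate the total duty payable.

$92,145.10

Line 1 (19.38, Fenistan, 337 units, $17,850.89):
Base rate for 19.38 is 1% + $3.49/unit.
Origin Fenistan is the FTA partner but 19.38 is not on the preference list; base rate stands.
Duty = $17,850.89 × 1% + 337 × $3.49 = $1,354.64.
Line 2 (23.79, Fenistan, 2,686 liters, $263,792.06):
Base rate for 23.79 is 26%.
Origin Fenistan is the FTA partner but 23.79 is not on the preference list; base rate stands.
Duty = $263,792.06 × 26% = $68,585.94.
Line 3 (40.10, Talania, 199 kg, $40,798.98):
Base rate for 40.10 is $3.74/kg.
40.10 has an FTA preferential rate, but origin Talania is not Fenistan; base rate stands.
Additional duty on 40.10 from Talania: +52.6% ad valorem. Applied ad valorem rate = 52.6%.
Duty = $40,798.98 × 52.6% + 199 × $3.74 = $22,204.52.
Total = $1,354.64 + $68,585.94 + $22,204.52 = $92,145.10.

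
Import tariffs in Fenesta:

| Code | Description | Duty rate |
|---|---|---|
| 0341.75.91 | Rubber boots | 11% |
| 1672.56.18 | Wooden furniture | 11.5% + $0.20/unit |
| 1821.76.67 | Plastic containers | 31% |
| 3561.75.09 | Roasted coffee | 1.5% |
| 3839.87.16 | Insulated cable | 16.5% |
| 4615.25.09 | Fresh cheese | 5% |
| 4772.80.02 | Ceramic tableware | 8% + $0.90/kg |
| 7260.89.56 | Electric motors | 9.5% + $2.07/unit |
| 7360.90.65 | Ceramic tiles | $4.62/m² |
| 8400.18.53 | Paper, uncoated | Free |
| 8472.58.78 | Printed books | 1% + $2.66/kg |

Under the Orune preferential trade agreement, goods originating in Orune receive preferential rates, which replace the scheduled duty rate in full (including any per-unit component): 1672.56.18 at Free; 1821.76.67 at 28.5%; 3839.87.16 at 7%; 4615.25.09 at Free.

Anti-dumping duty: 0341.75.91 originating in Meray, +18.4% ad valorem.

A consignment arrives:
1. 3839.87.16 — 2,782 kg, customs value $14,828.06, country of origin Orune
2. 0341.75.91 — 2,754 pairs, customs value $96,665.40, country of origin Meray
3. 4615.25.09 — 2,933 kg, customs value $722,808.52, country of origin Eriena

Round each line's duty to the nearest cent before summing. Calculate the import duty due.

$65,598.02

Line 1 (3839.87.16, Orune, 2,782 kg, $14,828.06):
Base rate for 3839.87.16 is 16.5%.
Origin Orune qualifies under the Fenesta–Orune agreement and 3839.87.16 is covered: preferential rate 7% applies instead.
Duty = $14,828.06 × 7% = $1,037.96.
Line 2 (0341.75.91, Meray, 2,754 pairs, $96,665.40):
Base rate for 0341.75.91 is 11%.
Additional duty on 0341.75.91 from Meray: +18.4%. Applied ad valorem rate: 11% + 18.4% = 29.4%.
Duty = $96,665.40 × 29.4% = $28,419.63.
Line 3 (4615.25.09, Eriena, 2,933 kg, $722,808.52):
Base rate for 4615.25.09 is 5%.
4615.25.09 has an FTA preferential rate, but origin Eriena is not Orune; base rate stands.
Duty = $722,808.52 × 5% = $36,140.43.
Total = $1,037.96 + $28,419.63 + $36,140.43 = $65,598.02.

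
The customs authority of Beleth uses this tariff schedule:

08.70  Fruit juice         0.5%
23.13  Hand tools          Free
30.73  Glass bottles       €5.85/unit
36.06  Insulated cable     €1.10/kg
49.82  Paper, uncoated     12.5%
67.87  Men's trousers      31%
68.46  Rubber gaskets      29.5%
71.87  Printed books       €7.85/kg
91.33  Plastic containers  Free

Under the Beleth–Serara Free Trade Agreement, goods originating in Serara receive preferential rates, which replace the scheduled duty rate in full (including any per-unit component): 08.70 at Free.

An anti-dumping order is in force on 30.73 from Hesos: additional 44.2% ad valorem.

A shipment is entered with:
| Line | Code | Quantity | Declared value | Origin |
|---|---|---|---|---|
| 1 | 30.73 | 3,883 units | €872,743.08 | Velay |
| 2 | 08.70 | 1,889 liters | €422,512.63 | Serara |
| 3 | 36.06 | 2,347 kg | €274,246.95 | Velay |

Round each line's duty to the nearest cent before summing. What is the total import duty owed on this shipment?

€25,297.25

Line 1 (30.73, Velay, 3,883 units, €872,743.08):
Base rate for 30.73 is €5.85/unit.
The additional-duty order on 30.73 targets Hesos, not Velay; it does not apply.
Duty = 3,883 × €5.85 = €22,715.55.
Line 2 (08.70, Serara, 1,889 liters, €422,512.63):
Base rate for 08.70 is 0.5%.
Origin Serara qualifies under the Beleth–Serara agreement and 08.70 is covered: preferential rate Free applies instead.
Duty = €422,512.63 × 0% = €0.00.
Line 3 (36.06, Velay, 2,347 kg, €274,246.95):
Base rate for 36.06 is €1.10/kg.
Duty = 2,347 × €1.10 = €2,581.70.
Total = €22,715.55 + €0.00 + €2,581.70 = €25,297.25.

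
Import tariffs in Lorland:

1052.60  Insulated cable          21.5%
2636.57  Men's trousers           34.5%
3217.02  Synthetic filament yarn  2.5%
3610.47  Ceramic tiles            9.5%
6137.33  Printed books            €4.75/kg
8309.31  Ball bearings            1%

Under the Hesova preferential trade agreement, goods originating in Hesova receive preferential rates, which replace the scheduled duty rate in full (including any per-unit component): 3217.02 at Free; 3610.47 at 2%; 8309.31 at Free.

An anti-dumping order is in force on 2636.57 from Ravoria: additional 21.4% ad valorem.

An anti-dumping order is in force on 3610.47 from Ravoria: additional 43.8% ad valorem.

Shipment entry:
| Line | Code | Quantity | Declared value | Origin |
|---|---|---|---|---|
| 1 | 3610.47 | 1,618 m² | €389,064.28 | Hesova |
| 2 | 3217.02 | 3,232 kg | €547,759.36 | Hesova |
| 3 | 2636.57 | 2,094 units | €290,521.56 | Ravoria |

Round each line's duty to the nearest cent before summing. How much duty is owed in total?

Line 1 (3610.47, Hesova, 1,618 m², €389,064.28):
Base rate for 3610.47 is 9.5%.
Origin Hesova qualifies under the Lorland–Hesova agreement and 3610.47 is covered: preferential rate 2% applies instead.
The additional-duty order on 3610.47 targets Ravoria, not Hesova; it does not apply.
Duty = €389,064.28 × 2% = €7,781.29.
Line 2 (3217.02, Hesova, 3,232 kg, €547,759.36):
Base rate for 3217.02 is 2.5%.
Origin Hesova qualifies under the Lorland–Hesova agreement and 3217.02 is covered: preferential rate Free applies instead.
Duty = €547,759.36 × 0% = €0.00.
Line 3 (2636.57, Ravoria, 2,094 units, €290,521.56):
Base rate for 2636.57 is 34.5%.
Additional duty on 2636.57 from Ravoria: +21.4%. Applied ad valorem rate: 34.5% + 21.4% = 55.9%.
Duty = €290,521.56 × 55.9% = €162,401.55.
Total = €7,781.29 + €0.00 + €162,401.55 = €170,182.84.

€170,182.84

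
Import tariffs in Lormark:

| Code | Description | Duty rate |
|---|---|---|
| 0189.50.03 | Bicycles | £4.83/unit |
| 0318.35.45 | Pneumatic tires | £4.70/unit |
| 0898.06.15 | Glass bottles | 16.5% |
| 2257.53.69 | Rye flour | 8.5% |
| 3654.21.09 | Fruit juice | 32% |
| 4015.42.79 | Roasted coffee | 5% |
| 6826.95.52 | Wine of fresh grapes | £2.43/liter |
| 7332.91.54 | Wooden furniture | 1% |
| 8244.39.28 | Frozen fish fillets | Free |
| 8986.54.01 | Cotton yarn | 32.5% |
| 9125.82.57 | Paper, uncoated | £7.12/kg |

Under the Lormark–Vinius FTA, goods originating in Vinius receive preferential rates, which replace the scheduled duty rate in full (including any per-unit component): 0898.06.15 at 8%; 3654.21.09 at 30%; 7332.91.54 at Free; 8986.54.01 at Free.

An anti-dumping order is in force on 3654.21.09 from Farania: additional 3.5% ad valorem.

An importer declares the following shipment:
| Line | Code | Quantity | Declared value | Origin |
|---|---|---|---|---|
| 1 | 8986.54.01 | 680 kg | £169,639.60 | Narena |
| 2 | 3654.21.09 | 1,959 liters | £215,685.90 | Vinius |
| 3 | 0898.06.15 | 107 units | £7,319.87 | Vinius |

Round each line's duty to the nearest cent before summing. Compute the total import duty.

£120,424.23

Line 1 (8986.54.01, Narena, 680 kg, £169,639.60):
Base rate for 8986.54.01 is 32.5%.
8986.54.01 has an FTA preferential rate, but origin Narena is not Vinius; base rate stands.
Duty = £169,639.60 × 32.5% = £55,132.87.
Line 2 (3654.21.09, Vinius, 1,959 liters, £215,685.90):
Base rate for 3654.21.09 is 32%.
Origin Vinius qualifies under the Lormark–Vinius agreement and 3654.21.09 is covered: preferential rate 30% applies instead.
The additional-duty order on 3654.21.09 targets Farania, not Vinius; it does not apply.
Duty = £215,685.90 × 30% = £64,705.77.
Line 3 (0898.06.15, Vinius, 107 units, £7,319.87):
Base rate for 0898.06.15 is 16.5%.
Origin Vinius qualifies under the Lormark–Vinius agreement and 0898.06.15 is covered: preferential rate 8% applies instead.
Duty = £7,319.87 × 8% = £585.59.
Total = £55,132.87 + £64,705.77 + £585.59 = £120,424.23.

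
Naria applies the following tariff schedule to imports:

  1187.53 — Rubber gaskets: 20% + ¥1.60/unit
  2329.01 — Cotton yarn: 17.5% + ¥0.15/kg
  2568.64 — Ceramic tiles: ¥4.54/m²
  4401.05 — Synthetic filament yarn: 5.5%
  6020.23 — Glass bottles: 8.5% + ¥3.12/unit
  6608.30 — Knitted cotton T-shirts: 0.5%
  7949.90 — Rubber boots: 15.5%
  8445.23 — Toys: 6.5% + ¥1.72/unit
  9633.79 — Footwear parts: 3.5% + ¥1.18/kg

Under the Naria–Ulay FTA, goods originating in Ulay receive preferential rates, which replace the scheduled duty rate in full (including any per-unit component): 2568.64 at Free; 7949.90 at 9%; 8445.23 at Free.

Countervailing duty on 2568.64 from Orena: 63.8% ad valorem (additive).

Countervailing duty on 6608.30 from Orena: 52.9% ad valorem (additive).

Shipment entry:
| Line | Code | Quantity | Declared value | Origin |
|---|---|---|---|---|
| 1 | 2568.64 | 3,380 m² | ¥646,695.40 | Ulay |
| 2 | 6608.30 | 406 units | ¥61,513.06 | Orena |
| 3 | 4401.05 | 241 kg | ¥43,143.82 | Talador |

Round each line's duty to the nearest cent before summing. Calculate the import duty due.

¥35,220.88

Line 1 (2568.64, Ulay, 3,380 m², ¥646,695.40):
Base rate for 2568.64 is ¥4.54/m².
Origin Ulay qualifies under the Naria–Ulay agreement and 2568.64 is covered: preferential rate Free applies instead.
The additional-duty order on 2568.64 targets Orena, not Ulay; it does not apply.
Duty = ¥646,695.40 × 0% = ¥0.00.
Line 2 (6608.30, Orena, 406 units, ¥61,513.06):
Base rate for 6608.30 is 0.5%.
Additional duty on 6608.30 from Orena: +52.9%. Applied ad valorem rate: 0.5% + 52.9% = 53.4%.
Duty = ¥61,513.06 × 53.4% = ¥32,847.97.
Line 3 (4401.05, Talador, 241 kg, ¥43,143.82):
Base rate for 4401.05 is 5.5%.
Duty = ¥43,143.82 × 5.5% = ¥2,372.91.
Total = ¥0.00 + ¥32,847.97 + ¥2,372.91 = ¥35,220.88.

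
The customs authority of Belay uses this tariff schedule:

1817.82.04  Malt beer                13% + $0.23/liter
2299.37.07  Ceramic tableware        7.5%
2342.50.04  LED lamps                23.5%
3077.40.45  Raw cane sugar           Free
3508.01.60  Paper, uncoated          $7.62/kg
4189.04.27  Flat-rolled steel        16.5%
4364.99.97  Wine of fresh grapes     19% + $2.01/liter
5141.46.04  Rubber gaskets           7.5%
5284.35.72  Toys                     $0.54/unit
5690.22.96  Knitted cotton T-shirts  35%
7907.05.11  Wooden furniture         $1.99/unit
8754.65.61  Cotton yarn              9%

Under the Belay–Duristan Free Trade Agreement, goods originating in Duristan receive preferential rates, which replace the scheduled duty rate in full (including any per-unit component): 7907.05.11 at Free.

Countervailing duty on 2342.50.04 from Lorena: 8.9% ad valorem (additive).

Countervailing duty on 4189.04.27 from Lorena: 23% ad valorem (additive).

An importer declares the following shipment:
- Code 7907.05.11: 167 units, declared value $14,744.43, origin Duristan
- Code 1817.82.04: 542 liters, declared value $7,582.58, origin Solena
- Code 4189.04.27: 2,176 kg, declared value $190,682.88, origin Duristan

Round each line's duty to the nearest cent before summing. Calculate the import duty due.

$32,573.08

Line 1 (7907.05.11, Duristan, 167 units, $14,744.43):
Base rate for 7907.05.11 is $1.99/unit.
Origin Duristan qualifies under the Belay–Duristan agreement and 7907.05.11 is covered: preferential rate Free applies instead.
Duty = $14,744.43 × 0% = $0.00.
Line 2 (1817.82.04, Solena, 542 liters, $7,582.58):
Base rate for 1817.82.04 is 13% + $0.23/liter.
Duty = $7,582.58 × 13% + 542 × $0.23 = $1,110.40.
Line 3 (4189.04.27, Duristan, 2,176 kg, $190,682.88):
Base rate for 4189.04.27 is 16.5%.
Origin Duristan is the FTA partner but 4189.04.27 is not on the preference list; base rate stands.
The additional-duty order on 4189.04.27 targets Lorena, not Duristan; it does not apply.
Duty = $190,682.88 × 16.5% = $31,462.68.
Total = $0.00 + $1,110.40 + $31,462.68 = $32,573.08.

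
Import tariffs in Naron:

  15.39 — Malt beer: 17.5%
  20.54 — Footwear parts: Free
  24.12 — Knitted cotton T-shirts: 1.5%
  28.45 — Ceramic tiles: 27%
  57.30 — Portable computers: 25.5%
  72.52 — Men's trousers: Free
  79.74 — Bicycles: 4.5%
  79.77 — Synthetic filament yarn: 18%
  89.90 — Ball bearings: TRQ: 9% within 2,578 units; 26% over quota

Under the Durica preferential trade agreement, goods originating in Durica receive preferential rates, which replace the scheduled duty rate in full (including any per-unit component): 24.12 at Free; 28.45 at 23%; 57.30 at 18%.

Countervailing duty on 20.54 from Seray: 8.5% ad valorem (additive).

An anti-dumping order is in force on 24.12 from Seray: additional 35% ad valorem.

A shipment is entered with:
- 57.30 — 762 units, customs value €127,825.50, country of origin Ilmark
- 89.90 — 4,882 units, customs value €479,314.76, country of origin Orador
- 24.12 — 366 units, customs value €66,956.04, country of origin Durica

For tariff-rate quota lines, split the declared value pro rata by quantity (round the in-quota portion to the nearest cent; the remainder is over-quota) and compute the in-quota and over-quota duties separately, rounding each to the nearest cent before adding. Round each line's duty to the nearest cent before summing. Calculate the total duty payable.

Line 1 (57.30, Ilmark, 762 units, €127,825.50):
Base rate for 57.30 is 25.5%.
57.30 has an FTA preferential rate, but origin Ilmark is not Durica; base rate stands.
Duty = €127,825.50 × 25.5% = €32,595.50.
Line 2 (89.90, Orador, 4,882 units, €479,314.76):
Code 89.90 is under a tariff-rate quota (threshold 2,578 units). In-quota: 2,578 units at 9%; over-quota: 2,304 units at 26%.
Pro-rata value split: in-quota = €479,314.76 × 2,578/4,882 = €253,108.04; over-quota = €479,314.76 − €253,108.04 = €226,206.72.
In-quota duty = €253,108.04 × 9% = €22,779.72. Over-quota duty = €226,206.72 × 26% = €58,813.75.
Line duty = €22,779.72 + €58,813.75 = €81,593.47.
Line 3 (24.12, Durica, 366 units, €66,956.04):
Base rate for 24.12 is 1.5%.
Origin Durica qualifies under the Naron–Durica agreement and 24.12 is covered: preferential rate Free applies instead.
The additional-duty order on 24.12 targets Seray, not Durica; it does not apply.
Duty = €66,956.04 × 0% = €0.00.
Total = €32,595.50 + €81,593.47 + €0.00 = €114,188.97.

€114,188.97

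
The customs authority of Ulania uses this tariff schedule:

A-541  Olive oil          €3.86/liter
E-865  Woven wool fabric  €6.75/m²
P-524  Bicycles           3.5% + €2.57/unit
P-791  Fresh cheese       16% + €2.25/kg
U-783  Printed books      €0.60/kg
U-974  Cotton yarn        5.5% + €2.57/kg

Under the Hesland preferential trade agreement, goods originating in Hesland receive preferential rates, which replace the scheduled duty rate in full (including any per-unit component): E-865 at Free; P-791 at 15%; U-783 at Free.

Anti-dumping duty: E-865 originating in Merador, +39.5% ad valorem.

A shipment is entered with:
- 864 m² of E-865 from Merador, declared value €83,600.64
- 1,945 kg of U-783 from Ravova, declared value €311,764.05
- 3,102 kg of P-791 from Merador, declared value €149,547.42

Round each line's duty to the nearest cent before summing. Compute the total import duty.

€70,928.34

Line 1 (E-865, Merador, 864 m², €83,600.64):
Base rate for E-865 is €6.75/m².
E-865 has an FTA preferential rate, but origin Merador is not Hesland; base rate stands.
Additional duty on E-865 from Merador: +39.5% ad valorem. Applied ad valorem rate = 39.5%.
Duty = €83,600.64 × 39.5% + 864 × €6.75 = €38,854.25.
Line 2 (U-783, Ravova, 1,945 kg, €311,764.05):
Base rate for U-783 is €0.60/kg.
U-783 has an FTA preferential rate, but origin Ravova is not Hesland; base rate stands.
Duty = 1,945 × €0.60 = €1,167.00.
Line 3 (P-791, Merador, 3,102 kg, €149,547.42):
Base rate for P-791 is 16% + €2.25/kg.
P-791 has an FTA preferential rate, but origin Merador is not Hesland; base rate stands.
Duty = €149,547.42 × 16% + 3,102 × €2.25 = €30,907.09.
Total = €38,854.25 + €1,167.00 + €30,907.09 = €70,928.34.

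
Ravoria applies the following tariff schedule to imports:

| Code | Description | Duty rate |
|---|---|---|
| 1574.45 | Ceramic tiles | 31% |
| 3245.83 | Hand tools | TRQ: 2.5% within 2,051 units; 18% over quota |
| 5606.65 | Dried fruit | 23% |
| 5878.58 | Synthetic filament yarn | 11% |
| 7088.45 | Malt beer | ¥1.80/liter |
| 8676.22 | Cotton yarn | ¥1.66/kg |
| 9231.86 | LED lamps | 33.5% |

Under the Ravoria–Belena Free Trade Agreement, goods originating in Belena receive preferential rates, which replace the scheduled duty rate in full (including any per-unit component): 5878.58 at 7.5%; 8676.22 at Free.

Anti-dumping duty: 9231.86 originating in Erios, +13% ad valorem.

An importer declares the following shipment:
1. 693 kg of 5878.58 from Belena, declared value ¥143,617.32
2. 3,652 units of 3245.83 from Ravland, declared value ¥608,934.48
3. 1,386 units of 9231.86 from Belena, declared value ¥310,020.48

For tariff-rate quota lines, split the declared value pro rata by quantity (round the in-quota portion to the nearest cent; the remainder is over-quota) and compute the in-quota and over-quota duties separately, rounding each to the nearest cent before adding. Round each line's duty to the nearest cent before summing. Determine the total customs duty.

Line 1 (5878.58, Belena, 693 kg, ¥143,617.32):
Base rate for 5878.58 is 11%.
Origin Belena qualifies under the Ravoria–Belena agreement and 5878.58 is covered: preferential rate 7.5% applies instead.
Duty = ¥143,617.32 × 7.5% = ¥10,771.30.
Line 2 (3245.83, Ravland, 3,652 units, ¥608,934.48):
Code 3245.83 is under a tariff-rate quota (threshold 2,051 units). In-quota: 2,051 units at 2.5%; over-quota: 1,601 units at 18%.
Pro-rata value split: in-quota = ¥608,934.48 × 2,051/3,652 = ¥341,983.74; over-quota = ¥608,934.48 − ¥341,983.74 = ¥266,950.74.
In-quota duty = ¥341,983.74 × 2.5% = ¥8,549.59. Over-quota duty = ¥266,950.74 × 18% = ¥48,051.13.
Line duty = ¥8,549.59 + ¥48,051.13 = ¥56,600.72.
Line 3 (9231.86, Belena, 1,386 units, ¥310,020.48):
Base rate for 9231.86 is 33.5%.
Origin Belena is the FTA partner but 9231.86 is not on the preference list; base rate stands.
The additional-duty order on 9231.86 targets Erios, not Belena; it does not apply.
Duty = ¥310,020.48 × 33.5% = ¥103,856.86.
Total = ¥10,771.30 + ¥56,600.72 + ¥103,856.86 = ¥171,228.88.

¥171,228.88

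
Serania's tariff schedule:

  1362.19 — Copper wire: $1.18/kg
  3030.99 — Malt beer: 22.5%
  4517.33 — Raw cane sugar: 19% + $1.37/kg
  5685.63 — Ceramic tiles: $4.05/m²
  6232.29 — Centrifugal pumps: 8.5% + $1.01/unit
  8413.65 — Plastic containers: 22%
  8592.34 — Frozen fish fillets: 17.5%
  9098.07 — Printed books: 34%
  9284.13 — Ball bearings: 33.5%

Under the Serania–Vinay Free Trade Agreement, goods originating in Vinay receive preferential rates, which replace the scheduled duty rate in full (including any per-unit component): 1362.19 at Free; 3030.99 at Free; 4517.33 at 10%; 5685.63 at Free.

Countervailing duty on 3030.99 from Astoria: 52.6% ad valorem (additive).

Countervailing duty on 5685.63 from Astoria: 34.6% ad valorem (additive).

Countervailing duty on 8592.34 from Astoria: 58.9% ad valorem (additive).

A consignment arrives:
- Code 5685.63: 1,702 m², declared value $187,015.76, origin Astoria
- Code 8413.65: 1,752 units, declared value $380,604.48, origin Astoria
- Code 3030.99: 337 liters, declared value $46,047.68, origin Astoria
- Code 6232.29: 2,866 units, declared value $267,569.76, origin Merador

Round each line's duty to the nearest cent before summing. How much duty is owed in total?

$215,553.44

Line 1 (5685.63, Astoria, 1,702 m², $187,015.76):
Base rate for 5685.63 is $4.05/m².
5685.63 has an FTA preferential rate, but origin Astoria is not Vinay; base rate stands.
Additional duty on 5685.63 from Astoria: +34.6% ad valorem. Applied ad valorem rate = 34.6%.
Duty = $187,015.76 × 34.6% + 1,702 × $4.05 = $71,600.55.
Line 2 (8413.65, Astoria, 1,752 units, $380,604.48):
Base rate for 8413.65 is 22%.
Duty = $380,604.48 × 22% = $83,732.99.
Line 3 (3030.99, Astoria, 337 liters, $46,047.68):
Base rate for 3030.99 is 22.5%.
3030.99 has an FTA preferential rate, but origin Astoria is not Vinay; base rate stands.
Additional duty on 3030.99 from Astoria: +52.6%. Applied ad valorem rate: 22.5% + 52.6% = 75.1%.
Duty = $46,047.68 × 75.1% = $34,581.81.
Line 4 (6232.29, Merador, 2,866 units, $267,569.76):
Base rate for 6232.29 is 8.5% + $1.01/unit.
Duty = $267,569.76 × 8.5% + 2,866 × $1.01 = $25,638.09.
Total = $71,600.55 + $83,732.99 + $34,581.81 + $25,638.09 = $215,553.44.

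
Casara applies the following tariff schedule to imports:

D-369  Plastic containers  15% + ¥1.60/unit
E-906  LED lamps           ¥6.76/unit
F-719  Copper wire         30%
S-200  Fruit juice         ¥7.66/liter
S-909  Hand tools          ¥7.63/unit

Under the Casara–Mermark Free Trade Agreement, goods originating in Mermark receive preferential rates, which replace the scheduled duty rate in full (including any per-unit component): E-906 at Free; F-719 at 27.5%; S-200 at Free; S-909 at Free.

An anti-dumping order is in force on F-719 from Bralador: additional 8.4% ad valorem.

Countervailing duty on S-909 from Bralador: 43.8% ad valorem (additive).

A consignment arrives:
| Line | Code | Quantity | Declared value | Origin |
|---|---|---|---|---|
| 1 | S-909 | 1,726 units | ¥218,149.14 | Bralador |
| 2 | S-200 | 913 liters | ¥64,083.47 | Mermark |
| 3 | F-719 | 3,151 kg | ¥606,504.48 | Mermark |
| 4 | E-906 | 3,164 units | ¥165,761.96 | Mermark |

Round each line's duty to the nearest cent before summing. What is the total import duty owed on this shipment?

Line 1 (S-909, Bralador, 1,726 units, ¥218,149.14):
Base rate for S-909 is ¥7.63/unit.
S-909 has an FTA preferential rate, but origin Bralador is not Mermark; base rate stands.
Additional duty on S-909 from Bralador: +43.8% ad valorem. Applied ad valorem rate = 43.8%.
Duty = ¥218,149.14 × 43.8% + 1,726 × ¥7.63 = ¥108,718.70.
Line 2 (S-200, Mermark, 913 liters, ¥64,083.47):
Base rate for S-200 is ¥7.66/liter.
Origin Mermark qualifies under the Casara–Mermark agreement and S-200 is covered: preferential rate Free applies instead.
Duty = ¥64,083.47 × 0% = ¥0.00.
Line 3 (F-719, Mermark, 3,151 kg, ¥606,504.48):
Base rate for F-719 is 30%.
Origin Mermark qualifies under the Casara–Mermark agreement and F-719 is covered: preferential rate 27.5% applies instead.
The additional-duty order on F-719 targets Bralador, not Mermark; it does not apply.
Duty = ¥606,504.48 × 27.5% = ¥166,788.73.
Line 4 (E-906, Mermark, 3,164 units, ¥165,761.96):
Base rate for E-906 is ¥6.76/unit.
Origin Mermark qualifies under the Casara–Mermark agreement and E-906 is covered: preferential rate Free applies instead.
Duty = ¥165,761.96 × 0% = ¥0.00.
Total = ¥108,718.70 + ¥0.00 + ¥166,788.73 + ¥0.00 = ¥275,507.43.

¥275,507.43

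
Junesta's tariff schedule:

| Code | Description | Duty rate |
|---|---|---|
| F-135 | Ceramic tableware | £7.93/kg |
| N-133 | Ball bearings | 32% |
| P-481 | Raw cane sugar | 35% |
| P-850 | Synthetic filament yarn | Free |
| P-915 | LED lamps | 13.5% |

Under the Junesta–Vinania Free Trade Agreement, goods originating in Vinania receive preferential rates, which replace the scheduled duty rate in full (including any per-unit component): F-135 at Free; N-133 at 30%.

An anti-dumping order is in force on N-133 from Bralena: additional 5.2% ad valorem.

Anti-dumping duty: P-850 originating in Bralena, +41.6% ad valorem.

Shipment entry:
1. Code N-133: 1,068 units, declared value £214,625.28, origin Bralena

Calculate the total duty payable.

Line 1 (N-133, Bralena, 1,068 units, £214,625.28):
Base rate for N-133 is 32%.
N-133 has an FTA preferential rate, but origin Bralena is not Vinania; base rate stands.
Additional duty on N-133 from Bralena: +5.2%. Applied ad valorem rate: 32% + 5.2% = 37.2%.
Duty = £214,625.28 × 37.2% = £79,840.60.

£79,840.60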